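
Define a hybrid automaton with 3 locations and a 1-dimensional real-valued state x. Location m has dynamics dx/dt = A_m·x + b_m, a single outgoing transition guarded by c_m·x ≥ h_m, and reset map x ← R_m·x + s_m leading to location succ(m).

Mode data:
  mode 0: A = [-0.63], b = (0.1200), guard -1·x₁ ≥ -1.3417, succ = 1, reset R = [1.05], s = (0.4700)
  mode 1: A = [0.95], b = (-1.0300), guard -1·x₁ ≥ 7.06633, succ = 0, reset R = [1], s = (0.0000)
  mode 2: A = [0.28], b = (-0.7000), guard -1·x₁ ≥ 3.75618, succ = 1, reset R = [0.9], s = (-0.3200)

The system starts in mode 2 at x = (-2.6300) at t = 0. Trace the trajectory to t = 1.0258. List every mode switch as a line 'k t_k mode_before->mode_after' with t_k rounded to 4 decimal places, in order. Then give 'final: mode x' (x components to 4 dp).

Mode 2: guard c·x = 3.7562 hit at Δt = 0.7088 (t = 0.7088), x⁻ = (-3.7562) → reset → x⁺ = (-3.7006), jump to mode 1
Mode 1: flow for 0.3170 to horizon, guard not reached → x = (-5.3820)

1 0.7088 2->1
final: 1 -5.3820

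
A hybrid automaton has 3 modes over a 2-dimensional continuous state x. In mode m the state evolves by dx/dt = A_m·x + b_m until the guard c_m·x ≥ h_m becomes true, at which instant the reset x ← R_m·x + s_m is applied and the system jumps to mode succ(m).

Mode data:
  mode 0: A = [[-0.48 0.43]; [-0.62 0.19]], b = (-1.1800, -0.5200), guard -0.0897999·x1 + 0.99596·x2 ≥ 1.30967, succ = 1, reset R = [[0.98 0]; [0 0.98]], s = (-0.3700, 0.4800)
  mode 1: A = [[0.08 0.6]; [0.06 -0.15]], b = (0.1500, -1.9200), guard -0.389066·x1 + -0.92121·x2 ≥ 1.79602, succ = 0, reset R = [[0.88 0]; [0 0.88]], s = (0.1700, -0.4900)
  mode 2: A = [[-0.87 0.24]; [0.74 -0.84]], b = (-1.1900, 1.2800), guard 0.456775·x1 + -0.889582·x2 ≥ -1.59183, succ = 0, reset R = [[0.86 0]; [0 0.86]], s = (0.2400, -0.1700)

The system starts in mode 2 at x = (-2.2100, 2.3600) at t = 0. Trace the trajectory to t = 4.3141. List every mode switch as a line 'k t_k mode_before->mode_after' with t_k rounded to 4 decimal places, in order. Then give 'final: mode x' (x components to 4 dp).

1 0.9951 2->0
2 2.2138 0->1
3 3.6927 1->0
final: 0 -1.8513 -1.5946

Mode 2: guard c·x = -1.5918 hit at Δt = 0.9951 (t = 0.9951), x⁻ = (-1.4876, 1.0256) → reset → x⁺ = (-1.0393, 0.7120), jump to mode 0
Mode 0: guard c·x = 1.3097 hit at Δt = 1.2187 (t = 2.2138), x⁻ = (-1.2892, 1.1987) → reset → x⁺ = (-1.6334, 1.6548), jump to mode 1
Mode 1: guard c·x = 1.7960 hit at Δt = 1.4789 (t = 3.6927), x⁻ = (-1.4740, -1.3271) → reset → x⁺ = (-1.1271, -1.6578), jump to mode 0
Mode 0: flow for 0.6214 to horizon, guard not reached → x = (-1.8513, -1.5946)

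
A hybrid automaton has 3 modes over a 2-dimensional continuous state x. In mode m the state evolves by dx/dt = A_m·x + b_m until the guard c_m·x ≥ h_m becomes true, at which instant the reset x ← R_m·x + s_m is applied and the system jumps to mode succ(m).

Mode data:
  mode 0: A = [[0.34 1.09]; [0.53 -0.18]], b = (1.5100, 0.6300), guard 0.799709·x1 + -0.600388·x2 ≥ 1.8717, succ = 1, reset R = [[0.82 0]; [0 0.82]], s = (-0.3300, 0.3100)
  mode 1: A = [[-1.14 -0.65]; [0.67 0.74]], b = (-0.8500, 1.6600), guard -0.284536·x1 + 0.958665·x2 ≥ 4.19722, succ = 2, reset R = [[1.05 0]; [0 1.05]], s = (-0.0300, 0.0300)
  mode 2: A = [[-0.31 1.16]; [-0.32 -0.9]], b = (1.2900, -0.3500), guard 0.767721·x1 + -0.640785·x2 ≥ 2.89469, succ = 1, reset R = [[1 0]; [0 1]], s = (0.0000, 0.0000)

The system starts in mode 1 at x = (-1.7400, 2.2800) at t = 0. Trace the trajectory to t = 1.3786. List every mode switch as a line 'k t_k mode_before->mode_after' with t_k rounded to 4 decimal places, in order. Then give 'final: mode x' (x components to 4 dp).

1 0.5686 1->2
final: 2 1.4560 1.6998

Mode 1: guard c·x = 4.1972 hit at Δt = 0.5686 (t = 0.5686), x⁻ = (-2.0971, 3.7558) → reset → x⁺ = (-2.2319, 3.9736), jump to mode 2
Mode 2: flow for 0.8100 to horizon, guard not reached → x = (1.4560, 1.6998)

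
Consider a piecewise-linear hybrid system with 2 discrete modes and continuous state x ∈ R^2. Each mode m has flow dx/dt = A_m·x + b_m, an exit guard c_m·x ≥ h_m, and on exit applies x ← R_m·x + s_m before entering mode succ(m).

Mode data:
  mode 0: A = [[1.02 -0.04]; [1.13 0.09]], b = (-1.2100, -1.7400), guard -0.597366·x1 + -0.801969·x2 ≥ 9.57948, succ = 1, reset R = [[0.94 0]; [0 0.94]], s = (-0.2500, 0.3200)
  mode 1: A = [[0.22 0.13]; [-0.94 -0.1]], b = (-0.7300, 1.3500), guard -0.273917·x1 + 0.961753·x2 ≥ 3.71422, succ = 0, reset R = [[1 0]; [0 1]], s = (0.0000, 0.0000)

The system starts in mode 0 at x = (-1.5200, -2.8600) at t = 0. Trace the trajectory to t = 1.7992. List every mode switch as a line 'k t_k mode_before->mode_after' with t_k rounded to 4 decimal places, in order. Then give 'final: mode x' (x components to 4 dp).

Mode 0: guard c·x = 9.5795 hit at Δt = 0.8962 (t = 0.8962), x⁻ = (-5.2889, -8.0054) → reset → x⁺ = (-5.2216, -7.2051), jump to mode 1
Mode 1: flow for 0.9030 to horizon, guard not reached → x = (-7.6075, -0.1728)

1 0.8962 0->1
final: 1 -7.6075 -0.1728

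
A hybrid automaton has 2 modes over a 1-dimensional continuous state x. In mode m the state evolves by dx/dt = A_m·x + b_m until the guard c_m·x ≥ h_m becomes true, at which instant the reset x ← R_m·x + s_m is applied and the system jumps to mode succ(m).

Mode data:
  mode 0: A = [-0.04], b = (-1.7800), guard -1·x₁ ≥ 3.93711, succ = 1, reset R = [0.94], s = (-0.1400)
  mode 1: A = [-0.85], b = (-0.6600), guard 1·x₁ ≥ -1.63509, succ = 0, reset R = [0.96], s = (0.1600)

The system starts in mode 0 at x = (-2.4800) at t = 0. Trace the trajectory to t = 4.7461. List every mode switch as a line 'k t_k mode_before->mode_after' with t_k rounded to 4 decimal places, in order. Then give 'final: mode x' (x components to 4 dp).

1 0.8823 0->1
2 2.3791 1->0
3 3.8902 0->1
final: 1 -2.2569

Mode 0: guard c·x = 3.9371 hit at Δt = 0.8823 (t = 0.8823), x⁻ = (-3.9371) → reset → x⁺ = (-3.8409), jump to mode 1
Mode 1: guard c·x = -1.6351 hit at Δt = 1.4968 (t = 2.3791), x⁻ = (-1.6351) → reset → x⁺ = (-1.4097), jump to mode 0
Mode 0: guard c·x = 3.9371 hit at Δt = 1.5111 (t = 3.8902), x⁻ = (-3.9371) → reset → x⁺ = (-3.8409), jump to mode 1
Mode 1: flow for 0.8559 to horizon, guard not reached → x = (-2.2569)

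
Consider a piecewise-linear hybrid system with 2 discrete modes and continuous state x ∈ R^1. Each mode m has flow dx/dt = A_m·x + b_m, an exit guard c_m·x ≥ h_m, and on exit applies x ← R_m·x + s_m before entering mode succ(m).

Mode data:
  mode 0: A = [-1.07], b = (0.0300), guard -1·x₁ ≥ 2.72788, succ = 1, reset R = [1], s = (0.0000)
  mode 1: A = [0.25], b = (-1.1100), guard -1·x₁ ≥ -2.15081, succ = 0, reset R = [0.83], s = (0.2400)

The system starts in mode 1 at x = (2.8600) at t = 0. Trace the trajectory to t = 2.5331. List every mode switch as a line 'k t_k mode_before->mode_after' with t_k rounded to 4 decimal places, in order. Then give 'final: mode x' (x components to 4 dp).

1 1.4831 1->0
final: 0 0.6774

Mode 1: guard c·x = -2.1508 hit at Δt = 1.4831 (t = 1.4831), x⁻ = (2.1508) → reset → x⁺ = (2.0252), jump to mode 0
Mode 0: flow for 1.0500 to horizon, guard not reached → x = (0.6774)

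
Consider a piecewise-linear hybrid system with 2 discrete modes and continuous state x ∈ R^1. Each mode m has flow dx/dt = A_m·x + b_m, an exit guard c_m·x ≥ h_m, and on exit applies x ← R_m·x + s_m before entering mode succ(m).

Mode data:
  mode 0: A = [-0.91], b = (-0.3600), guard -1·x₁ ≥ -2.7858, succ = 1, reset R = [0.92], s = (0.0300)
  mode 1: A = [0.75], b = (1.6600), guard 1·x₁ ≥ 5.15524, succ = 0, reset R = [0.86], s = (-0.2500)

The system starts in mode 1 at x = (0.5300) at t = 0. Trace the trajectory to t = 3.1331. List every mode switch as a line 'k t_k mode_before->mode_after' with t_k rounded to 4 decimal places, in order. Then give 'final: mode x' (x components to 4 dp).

Mode 1: guard c·x = 5.1552 hit at Δt = 1.3174 (t = 1.3174), x⁻ = (5.1552) → reset → x⁺ = (4.1835), jump to mode 0
Mode 0: guard c·x = -2.7858 hit at Δt = 0.4002 (t = 1.7176), x⁻ = (2.7858) → reset → x⁺ = (2.5929), jump to mode 1
Mode 1: guard c·x = 5.1552 hit at Δt = 0.5697 (t = 2.2873), x⁻ = (5.1552) → reset → x⁺ = (4.1835), jump to mode 0
Mode 0: guard c·x = -2.7858 hit at Δt = 0.4002 (t = 2.6875), x⁻ = (2.7858) → reset → x⁺ = (2.5929), jump to mode 1
Mode 1: flow for 0.4456 to horizon, guard not reached → x = (4.5000)

1 1.3174 1->0
2 1.7176 0->1
3 2.2873 1->0
4 2.6875 0->1
final: 1 4.5000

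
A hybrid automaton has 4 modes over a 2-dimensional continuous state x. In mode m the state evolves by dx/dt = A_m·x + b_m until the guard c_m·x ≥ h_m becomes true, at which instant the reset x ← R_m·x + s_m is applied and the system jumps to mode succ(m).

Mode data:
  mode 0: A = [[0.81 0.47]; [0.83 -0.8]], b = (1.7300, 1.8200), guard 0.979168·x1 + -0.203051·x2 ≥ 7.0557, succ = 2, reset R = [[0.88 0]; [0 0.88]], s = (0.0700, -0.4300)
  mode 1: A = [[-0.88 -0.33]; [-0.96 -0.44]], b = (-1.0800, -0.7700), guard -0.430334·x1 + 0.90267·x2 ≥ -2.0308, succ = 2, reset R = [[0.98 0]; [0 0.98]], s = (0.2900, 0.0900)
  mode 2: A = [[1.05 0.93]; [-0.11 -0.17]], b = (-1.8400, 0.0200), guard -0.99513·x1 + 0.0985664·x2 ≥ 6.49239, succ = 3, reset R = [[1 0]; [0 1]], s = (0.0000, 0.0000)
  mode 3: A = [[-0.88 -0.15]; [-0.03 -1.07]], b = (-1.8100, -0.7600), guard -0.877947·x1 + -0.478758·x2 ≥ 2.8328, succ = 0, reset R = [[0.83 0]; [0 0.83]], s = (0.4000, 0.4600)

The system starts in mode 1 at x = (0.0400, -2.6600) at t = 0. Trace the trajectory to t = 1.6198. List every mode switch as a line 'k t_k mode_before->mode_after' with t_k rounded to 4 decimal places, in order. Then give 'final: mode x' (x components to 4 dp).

Mode 1: guard c·x = -2.0308 hit at Δt = 0.8946 (t = 0.8946), x⁻ = (-0.1459, -2.3193) → reset → x⁺ = (0.1470, -2.1829), jump to mode 2
Mode 2: flow for 0.7252 to horizon, guard not reached → x = (-3.7423, -1.7950)

1 0.8946 1->2
final: 2 -3.7423 -1.7950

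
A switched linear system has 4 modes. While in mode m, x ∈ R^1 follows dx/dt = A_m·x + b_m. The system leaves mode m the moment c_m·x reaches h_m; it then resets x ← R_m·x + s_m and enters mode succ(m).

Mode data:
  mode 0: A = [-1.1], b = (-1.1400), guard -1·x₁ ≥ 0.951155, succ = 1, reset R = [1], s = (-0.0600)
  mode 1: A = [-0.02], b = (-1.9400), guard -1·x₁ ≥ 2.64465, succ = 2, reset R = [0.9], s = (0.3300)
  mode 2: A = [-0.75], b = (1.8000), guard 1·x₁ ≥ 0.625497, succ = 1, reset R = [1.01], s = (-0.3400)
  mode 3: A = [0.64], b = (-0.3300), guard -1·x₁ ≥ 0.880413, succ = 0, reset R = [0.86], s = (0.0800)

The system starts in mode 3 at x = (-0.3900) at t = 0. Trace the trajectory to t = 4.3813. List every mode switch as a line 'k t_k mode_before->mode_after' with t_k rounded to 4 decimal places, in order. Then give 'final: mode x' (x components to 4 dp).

1 0.6762 3->0
2 1.9842 0->1
3 2.8424 1->2
4 4.0683 2->1
final: 1 -0.3154

Mode 3: guard c·x = 0.8804 hit at Δt = 0.6762 (t = 0.6762), x⁻ = (-0.8804) → reset → x⁺ = (-0.6772), jump to mode 0
Mode 0: guard c·x = 0.9512 hit at Δt = 1.3080 (t = 1.9842), x⁻ = (-0.9512) → reset → x⁺ = (-1.0112), jump to mode 1
Mode 1: guard c·x = 2.6446 hit at Δt = 0.8582 (t = 2.8424), x⁻ = (-2.6446) → reset → x⁺ = (-2.0502), jump to mode 2
Mode 2: guard c·x = 0.6255 hit at Δt = 1.2259 (t = 4.0683), x⁻ = (0.6255) → reset → x⁺ = (0.2918), jump to mode 1
Mode 1: flow for 0.3130 to horizon, guard not reached → x = (-0.3154)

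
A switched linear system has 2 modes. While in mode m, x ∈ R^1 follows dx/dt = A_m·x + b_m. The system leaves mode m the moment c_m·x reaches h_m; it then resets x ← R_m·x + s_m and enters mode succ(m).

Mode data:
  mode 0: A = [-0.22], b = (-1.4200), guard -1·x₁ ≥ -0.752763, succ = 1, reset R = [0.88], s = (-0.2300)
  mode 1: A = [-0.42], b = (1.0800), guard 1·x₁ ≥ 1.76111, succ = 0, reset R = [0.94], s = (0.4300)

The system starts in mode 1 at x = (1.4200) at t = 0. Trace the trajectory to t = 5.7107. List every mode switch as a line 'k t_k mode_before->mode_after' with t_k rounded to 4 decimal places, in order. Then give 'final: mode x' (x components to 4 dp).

1 0.8365 1->0
2 1.6077 0->1
3 3.9188 1->0
4 4.6900 0->1
final: 1 1.1782

Mode 1: guard c·x = 1.7611 hit at Δt = 0.8365 (t = 0.8365), x⁻ = (1.7611) → reset → x⁺ = (2.0854), jump to mode 0
Mode 0: guard c·x = -0.7528 hit at Δt = 0.7712 (t = 1.6077), x⁻ = (0.7528) → reset → x⁺ = (0.4324), jump to mode 1
Mode 1: guard c·x = 1.7611 hit at Δt = 2.3111 (t = 3.9188), x⁻ = (1.7611) → reset → x⁺ = (2.0854), jump to mode 0
Mode 0: guard c·x = -0.7528 hit at Δt = 0.7712 (t = 4.6900), x⁻ = (0.7528) → reset → x⁺ = (0.4324), jump to mode 1
Mode 1: flow for 1.0207 to horizon, guard not reached → x = (1.1782)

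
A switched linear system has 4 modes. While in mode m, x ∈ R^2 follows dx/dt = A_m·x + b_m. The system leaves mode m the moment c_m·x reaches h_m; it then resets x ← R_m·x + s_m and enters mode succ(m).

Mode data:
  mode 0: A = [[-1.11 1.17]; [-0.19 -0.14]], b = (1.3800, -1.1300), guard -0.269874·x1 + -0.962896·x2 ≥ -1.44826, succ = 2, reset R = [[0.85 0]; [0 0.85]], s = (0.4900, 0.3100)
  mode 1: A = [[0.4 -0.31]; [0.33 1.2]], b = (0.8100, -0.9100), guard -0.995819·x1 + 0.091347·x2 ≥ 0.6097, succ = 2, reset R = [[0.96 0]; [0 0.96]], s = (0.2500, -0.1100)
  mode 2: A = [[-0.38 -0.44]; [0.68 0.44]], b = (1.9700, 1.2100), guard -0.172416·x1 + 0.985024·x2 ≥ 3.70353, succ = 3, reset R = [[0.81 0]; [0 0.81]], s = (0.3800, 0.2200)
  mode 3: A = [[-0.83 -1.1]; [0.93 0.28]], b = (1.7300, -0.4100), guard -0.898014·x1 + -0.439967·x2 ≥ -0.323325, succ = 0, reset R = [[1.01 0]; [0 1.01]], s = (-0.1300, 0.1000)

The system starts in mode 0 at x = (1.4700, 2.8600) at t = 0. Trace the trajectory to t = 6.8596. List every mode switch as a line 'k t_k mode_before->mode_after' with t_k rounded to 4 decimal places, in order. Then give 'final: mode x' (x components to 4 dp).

1 1.1291 0->2
2 1.9079 2->3
3 3.2375 3->0
4 5.4033 0->2
5 6.1799 2->3
final: 3 -0.1834 4.9566

Mode 0: guard c·x = -1.4483 hit at Δt = 1.1291 (t = 1.1291), x⁻ = (2.5189, 0.7981) → reset → x⁺ = (2.6310, 0.9884), jump to mode 2
Mode 2: guard c·x = 3.7035 hit at Δt = 0.7788 (t = 1.9079), x⁻ = (2.5178, 4.2005) → reset → x⁺ = (2.4194, 3.6224), jump to mode 3
Mode 3: guard c·x = -0.3233 hit at Δt = 1.3296 (t = 3.2375), x⁻ = (-1.9583, 4.7320) → reset → x⁺ = (-2.1079, 4.8793), jump to mode 0
Mode 0: guard c·x = -1.4483 hit at Δt = 2.1658 (t = 5.4033), x⁻ = (2.8849, 0.6955) → reset → x⁺ = (2.9421, 0.9012), jump to mode 2
Mode 2: guard c·x = 3.7035 hit at Δt = 0.7766 (t = 6.1799), x⁻ = (2.7556, 4.2422) → reset → x⁺ = (2.6120, 3.6562), jump to mode 3
Mode 3: flow for 0.6797 to horizon, guard not reached → x = (-0.1834, 4.9566)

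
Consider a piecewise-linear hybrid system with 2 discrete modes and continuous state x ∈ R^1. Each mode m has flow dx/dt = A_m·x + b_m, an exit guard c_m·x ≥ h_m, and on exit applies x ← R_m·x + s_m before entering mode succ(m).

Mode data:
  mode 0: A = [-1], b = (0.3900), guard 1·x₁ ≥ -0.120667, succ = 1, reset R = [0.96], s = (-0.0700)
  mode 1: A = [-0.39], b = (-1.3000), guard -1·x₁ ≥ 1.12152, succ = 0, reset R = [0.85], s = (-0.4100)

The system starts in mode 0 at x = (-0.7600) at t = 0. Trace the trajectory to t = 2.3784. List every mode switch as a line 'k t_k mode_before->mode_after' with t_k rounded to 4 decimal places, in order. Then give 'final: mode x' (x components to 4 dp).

1 0.8118 0->1
2 1.7164 1->0
final: 0 -0.5144

Mode 0: guard c·x = -0.1207 hit at Δt = 0.8118 (t = 0.8118), x⁻ = (-0.1207) → reset → x⁺ = (-0.1858), jump to mode 1
Mode 1: guard c·x = 1.1215 hit at Δt = 0.9046 (t = 1.7164), x⁻ = (-1.1215) → reset → x⁺ = (-1.3633), jump to mode 0
Mode 0: flow for 0.6620 to horizon, guard not reached → x = (-0.5144)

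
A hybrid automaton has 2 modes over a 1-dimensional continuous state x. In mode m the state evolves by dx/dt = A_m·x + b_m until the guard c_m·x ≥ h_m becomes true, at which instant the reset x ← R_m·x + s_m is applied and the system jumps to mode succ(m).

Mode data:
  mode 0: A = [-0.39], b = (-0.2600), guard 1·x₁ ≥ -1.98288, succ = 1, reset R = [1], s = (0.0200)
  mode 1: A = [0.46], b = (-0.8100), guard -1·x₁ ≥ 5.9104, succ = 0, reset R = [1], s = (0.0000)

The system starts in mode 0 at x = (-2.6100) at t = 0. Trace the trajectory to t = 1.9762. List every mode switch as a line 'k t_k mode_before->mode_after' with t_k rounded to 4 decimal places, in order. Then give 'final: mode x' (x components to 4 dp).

1 0.9991 0->1
final: 1 -4.0760

Mode 0: guard c·x = -1.9829 hit at Δt = 0.9991 (t = 0.9991), x⁻ = (-1.9829) → reset → x⁺ = (-1.9629), jump to mode 1
Mode 1: flow for 0.9771 to horizon, guard not reached → x = (-4.0760)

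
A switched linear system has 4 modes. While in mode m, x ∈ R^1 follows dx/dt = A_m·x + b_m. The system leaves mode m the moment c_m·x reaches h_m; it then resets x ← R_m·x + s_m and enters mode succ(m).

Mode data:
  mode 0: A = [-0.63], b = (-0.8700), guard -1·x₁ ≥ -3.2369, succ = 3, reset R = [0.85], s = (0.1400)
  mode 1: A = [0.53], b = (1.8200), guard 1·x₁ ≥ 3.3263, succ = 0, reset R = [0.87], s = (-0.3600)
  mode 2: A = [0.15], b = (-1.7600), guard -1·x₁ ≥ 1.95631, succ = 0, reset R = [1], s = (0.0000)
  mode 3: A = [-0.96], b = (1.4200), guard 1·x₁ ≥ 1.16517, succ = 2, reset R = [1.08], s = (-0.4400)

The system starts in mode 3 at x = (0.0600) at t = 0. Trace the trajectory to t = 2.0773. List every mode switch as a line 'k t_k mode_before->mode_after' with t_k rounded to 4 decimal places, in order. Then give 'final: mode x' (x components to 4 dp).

1 1.5713 3->2
final: 2 -0.0423

Mode 3: guard c·x = 1.1652 hit at Δt = 1.5713 (t = 1.5713), x⁻ = (1.1652) → reset → x⁺ = (0.8184), jump to mode 2
Mode 2: flow for 0.5060 to horizon, guard not reached → x = (-0.0423)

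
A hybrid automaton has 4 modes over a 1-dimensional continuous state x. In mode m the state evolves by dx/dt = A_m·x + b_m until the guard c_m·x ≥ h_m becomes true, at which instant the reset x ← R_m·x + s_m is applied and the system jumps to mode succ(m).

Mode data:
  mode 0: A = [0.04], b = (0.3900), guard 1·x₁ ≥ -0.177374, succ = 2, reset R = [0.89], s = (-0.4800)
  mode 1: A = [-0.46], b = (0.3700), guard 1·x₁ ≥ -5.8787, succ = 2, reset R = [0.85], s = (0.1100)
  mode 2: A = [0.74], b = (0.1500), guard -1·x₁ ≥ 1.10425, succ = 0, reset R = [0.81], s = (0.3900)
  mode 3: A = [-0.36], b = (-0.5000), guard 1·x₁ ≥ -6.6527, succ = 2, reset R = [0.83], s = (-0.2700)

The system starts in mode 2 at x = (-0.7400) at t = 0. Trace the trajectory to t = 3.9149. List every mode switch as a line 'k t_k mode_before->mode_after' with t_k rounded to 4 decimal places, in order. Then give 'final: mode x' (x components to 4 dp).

1 0.6994 2->0
2 1.5685 0->2
3 2.5528 2->0
4 3.4219 0->2
final: 2 -0.8294

Mode 2: guard c·x = 1.1042 hit at Δt = 0.6994 (t = 0.6994), x⁻ = (-1.1042) → reset → x⁺ = (-0.5044), jump to mode 0
Mode 0: guard c·x = -0.1774 hit at Δt = 0.8691 (t = 1.5685), x⁻ = (-0.1774) → reset → x⁺ = (-0.6379), jump to mode 2
Mode 2: guard c·x = 1.1042 hit at Δt = 0.9843 (t = 2.5528), x⁻ = (-1.1042) → reset → x⁺ = (-0.5044), jump to mode 0
Mode 0: guard c·x = -0.1774 hit at Δt = 0.8691 (t = 3.4219), x⁻ = (-0.1774) → reset → x⁺ = (-0.6379), jump to mode 2
Mode 2: flow for 0.4930 to horizon, guard not reached → x = (-0.8294)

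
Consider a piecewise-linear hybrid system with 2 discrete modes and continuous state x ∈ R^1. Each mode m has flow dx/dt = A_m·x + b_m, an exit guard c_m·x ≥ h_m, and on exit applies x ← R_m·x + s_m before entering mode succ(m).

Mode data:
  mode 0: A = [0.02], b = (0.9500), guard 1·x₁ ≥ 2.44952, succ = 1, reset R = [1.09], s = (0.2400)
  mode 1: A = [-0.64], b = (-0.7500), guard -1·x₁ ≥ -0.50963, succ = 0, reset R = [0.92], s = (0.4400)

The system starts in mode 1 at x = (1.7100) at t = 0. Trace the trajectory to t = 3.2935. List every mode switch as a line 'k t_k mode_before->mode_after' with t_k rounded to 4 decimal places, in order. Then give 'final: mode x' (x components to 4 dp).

Mode 1: guard c·x = -0.5096 hit at Δt = 0.8418 (t = 0.8418), x⁻ = (0.5096) → reset → x⁺ = (0.9089), jump to mode 0
Mode 0: guard c·x = 2.4495 hit at Δt = 1.5665 (t = 2.4083), x⁻ = (2.4495) → reset → x⁺ = (2.9100), jump to mode 1
Mode 1: flow for 0.8852 to horizon, guard not reached → x = (1.1445)

1 0.8418 1->0
2 2.4083 0->1
final: 1 1.1445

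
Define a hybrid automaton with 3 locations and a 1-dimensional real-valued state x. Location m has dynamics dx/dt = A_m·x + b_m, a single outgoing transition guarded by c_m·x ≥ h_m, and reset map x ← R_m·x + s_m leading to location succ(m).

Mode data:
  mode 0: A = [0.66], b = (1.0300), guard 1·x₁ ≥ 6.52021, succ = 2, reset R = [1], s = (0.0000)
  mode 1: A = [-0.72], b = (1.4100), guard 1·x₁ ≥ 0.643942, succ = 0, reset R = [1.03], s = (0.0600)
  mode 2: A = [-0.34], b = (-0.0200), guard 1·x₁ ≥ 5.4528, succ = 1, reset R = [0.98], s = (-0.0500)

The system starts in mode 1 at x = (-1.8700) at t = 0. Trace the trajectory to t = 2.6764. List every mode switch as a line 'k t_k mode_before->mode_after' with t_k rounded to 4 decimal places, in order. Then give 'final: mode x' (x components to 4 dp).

Mode 1: guard c·x = 0.6439 hit at Δt = 1.4848 (t = 1.4848), x⁻ = (0.6439) → reset → x⁺ = (0.7233), jump to mode 0
Mode 0: flow for 1.1916 to horizon, guard not reached → x = (3.4539)

1 1.4848 1->0
final: 0 3.4539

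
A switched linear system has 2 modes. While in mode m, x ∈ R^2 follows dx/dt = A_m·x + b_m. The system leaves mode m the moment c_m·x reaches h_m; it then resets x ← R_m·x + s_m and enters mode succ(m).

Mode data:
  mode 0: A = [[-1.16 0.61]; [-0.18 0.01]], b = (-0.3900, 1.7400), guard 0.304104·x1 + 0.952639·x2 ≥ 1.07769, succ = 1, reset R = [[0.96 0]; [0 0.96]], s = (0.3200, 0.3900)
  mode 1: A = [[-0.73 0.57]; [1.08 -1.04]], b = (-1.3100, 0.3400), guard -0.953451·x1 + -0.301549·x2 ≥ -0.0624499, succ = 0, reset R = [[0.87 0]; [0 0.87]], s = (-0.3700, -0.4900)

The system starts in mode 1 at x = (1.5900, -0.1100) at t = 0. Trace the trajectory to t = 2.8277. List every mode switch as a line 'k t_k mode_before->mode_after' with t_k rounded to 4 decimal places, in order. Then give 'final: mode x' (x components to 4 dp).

1 1.1140 1->0
2 1.7982 0->1
3 2.4151 1->0
final: 0 -0.3348 1.0758

Mode 1: guard c·x = -0.0624 hit at Δt = 1.1140 (t = 1.1140), x⁻ = (-0.0970, 0.5139) → reset → x⁺ = (-0.4544, -0.0429), jump to mode 0
Mode 0: guard c·x = 1.0777 hit at Δt = 0.6842 (t = 1.7982), x⁻ = (-0.1998, 1.1950) → reset → x⁺ = (0.1282, 1.5372), jump to mode 1
Mode 1: guard c·x = -0.0624 hit at Δt = 0.6169 (t = 2.4151), x⁻ = (-0.2293, 0.9320) → reset → x⁺ = (-0.5695, 0.3208), jump to mode 0
Mode 0: flow for 0.4126 to horizon, guard not reached → x = (-0.3348, 1.0758)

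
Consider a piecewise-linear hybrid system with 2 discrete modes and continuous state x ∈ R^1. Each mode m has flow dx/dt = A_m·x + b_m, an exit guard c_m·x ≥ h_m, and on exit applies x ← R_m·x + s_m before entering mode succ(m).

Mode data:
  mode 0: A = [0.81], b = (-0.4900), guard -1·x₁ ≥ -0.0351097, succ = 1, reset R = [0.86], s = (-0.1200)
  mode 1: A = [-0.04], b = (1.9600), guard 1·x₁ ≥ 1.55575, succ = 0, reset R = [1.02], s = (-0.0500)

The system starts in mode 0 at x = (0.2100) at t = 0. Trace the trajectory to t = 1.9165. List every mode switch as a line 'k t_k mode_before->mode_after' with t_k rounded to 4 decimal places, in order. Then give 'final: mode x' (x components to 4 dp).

Mode 0: guard c·x = -0.0351 hit at Δt = 0.4526 (t = 0.4526), x⁻ = (0.0351) → reset → x⁺ = (-0.0898), jump to mode 1
Mode 1: guard c·x = 1.5557 hit at Δt = 0.8524 (t = 1.3050), x⁻ = (1.5557) → reset → x⁺ = (1.5369), jump to mode 0
Mode 0: flow for 0.6115 to horizon, guard not reached → x = (2.1342)

1 0.4526 0->1
2 1.3050 1->0
final: 0 2.1342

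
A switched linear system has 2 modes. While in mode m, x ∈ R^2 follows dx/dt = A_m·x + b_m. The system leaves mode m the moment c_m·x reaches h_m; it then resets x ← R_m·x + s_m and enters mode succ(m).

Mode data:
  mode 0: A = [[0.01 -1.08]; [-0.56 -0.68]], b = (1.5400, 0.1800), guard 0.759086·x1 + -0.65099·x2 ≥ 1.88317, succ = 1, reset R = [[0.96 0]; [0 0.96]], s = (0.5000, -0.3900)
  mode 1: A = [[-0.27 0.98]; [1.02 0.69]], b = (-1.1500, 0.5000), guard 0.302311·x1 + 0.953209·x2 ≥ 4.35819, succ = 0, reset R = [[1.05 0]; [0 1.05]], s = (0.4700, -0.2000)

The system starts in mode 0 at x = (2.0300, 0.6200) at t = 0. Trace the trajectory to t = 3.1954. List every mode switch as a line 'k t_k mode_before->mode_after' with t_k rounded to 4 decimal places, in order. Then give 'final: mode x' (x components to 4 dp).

Mode 0: guard c·x = 1.8832 hit at Δt = 0.4224 (t = 0.4224), x⁻ = (2.5356, 0.0638) → reset → x⁺ = (2.9342, -0.3287), jump to mode 1
Mode 1: guard c·x = 4.3582 hit at Δt = 1.0142 (t = 1.4366), x⁻ = (2.6010, 3.7472) → reset → x⁺ = (3.2011, 3.7346), jump to mode 0
Mode 0: guard c·x = 1.8832 hit at Δt = 1.3972 (t = 2.8338), x⁻ = (2.7571, 0.3221) → reset → x⁺ = (3.1468, -0.0807), jump to mode 1
Mode 1: flow for 0.3616 to horizon, guard not reached → x = (2.6636, 1.3041)

1 0.4224 0->1
2 1.4366 1->0
3 2.8338 0->1
final: 1 2.6636 1.3041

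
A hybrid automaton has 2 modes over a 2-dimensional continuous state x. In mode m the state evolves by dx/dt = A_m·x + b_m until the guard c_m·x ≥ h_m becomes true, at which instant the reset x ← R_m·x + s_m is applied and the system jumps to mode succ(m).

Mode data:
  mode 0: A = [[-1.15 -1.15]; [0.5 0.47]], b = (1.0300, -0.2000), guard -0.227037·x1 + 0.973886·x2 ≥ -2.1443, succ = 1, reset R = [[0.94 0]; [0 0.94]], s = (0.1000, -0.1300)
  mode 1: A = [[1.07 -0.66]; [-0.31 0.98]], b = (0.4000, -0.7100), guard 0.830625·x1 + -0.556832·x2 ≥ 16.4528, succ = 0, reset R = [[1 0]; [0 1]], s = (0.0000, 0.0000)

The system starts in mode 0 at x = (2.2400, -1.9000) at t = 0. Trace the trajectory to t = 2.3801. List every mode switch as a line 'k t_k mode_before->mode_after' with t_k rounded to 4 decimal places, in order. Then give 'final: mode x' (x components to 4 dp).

Mode 0: guard c·x = -2.1443 hit at Δt = 1.4534 (t = 1.4534), x⁻ = (2.5660, -1.6036) → reset → x⁺ = (2.5120, -1.6374), jump to mode 1
Mode 1: flow for 0.9267 to horizon, guard not reached → x = (11.0761, -7.5704)

1 1.4534 0->1
final: 1 11.0761 -7.5704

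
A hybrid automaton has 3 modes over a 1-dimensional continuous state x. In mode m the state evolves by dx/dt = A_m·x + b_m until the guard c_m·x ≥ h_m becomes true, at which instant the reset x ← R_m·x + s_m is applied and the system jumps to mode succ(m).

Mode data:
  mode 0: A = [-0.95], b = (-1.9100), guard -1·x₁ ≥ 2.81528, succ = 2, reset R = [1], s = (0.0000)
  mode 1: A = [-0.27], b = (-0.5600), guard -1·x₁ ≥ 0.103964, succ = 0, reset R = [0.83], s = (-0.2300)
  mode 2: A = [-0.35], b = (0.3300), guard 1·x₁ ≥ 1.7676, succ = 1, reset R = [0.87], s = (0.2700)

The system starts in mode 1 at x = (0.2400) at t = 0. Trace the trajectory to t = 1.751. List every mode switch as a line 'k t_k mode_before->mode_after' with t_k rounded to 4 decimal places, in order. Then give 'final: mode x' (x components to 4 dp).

1 0.5960 1->0
final: 0 -1.4450

Mode 1: guard c·x = 0.1040 hit at Δt = 0.5960 (t = 0.5960), x⁻ = (-0.1040) → reset → x⁺ = (-0.3163), jump to mode 0
Mode 0: flow for 1.1550 to horizon, guard not reached → x = (-1.4450)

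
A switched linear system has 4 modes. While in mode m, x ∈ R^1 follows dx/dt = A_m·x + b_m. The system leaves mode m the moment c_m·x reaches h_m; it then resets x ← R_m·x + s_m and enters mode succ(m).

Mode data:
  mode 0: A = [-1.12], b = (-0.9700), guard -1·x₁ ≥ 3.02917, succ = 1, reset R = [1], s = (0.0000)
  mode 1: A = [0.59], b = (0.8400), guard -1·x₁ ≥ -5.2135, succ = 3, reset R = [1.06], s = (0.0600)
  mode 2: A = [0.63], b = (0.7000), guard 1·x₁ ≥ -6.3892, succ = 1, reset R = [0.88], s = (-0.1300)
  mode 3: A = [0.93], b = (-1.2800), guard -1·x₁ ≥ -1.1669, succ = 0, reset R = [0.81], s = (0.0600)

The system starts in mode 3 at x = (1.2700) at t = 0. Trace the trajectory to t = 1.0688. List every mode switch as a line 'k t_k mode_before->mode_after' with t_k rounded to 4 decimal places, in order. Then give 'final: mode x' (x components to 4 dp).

1 0.7288 3->0
final: 0 0.4126

Mode 3: guard c·x = -1.1669 hit at Δt = 0.7288 (t = 0.7288), x⁻ = (1.1669) → reset → x⁺ = (1.0052), jump to mode 0
Mode 0: flow for 0.3400 to horizon, guard not reached → x = (0.4126)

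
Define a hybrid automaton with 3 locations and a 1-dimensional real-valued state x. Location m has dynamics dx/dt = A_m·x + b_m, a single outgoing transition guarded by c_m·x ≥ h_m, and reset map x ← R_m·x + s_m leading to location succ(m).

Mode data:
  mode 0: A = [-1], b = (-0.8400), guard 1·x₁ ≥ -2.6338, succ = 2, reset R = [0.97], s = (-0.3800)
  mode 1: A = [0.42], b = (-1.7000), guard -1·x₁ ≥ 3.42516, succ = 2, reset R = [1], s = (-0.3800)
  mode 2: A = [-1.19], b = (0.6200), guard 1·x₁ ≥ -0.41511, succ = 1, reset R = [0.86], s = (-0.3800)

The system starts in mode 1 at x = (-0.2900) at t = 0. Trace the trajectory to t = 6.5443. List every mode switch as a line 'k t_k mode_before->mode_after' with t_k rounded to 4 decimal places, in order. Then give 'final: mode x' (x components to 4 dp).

Mode 1: guard c·x = 3.4252 hit at Δt = 1.2951 (t = 1.2951), x⁻ = (-3.4252) → reset → x⁺ = (-3.8052), jump to mode 2
Mode 2: guard c·x = -0.4151 hit at Δt = 1.2863 (t = 2.5814), x⁻ = (-0.4151) → reset → x⁺ = (-0.7370), jump to mode 1
Mode 1: guard c·x = 3.4252 hit at Δt = 1.0616 (t = 3.6430), x⁻ = (-3.4252) → reset → x⁺ = (-3.8052), jump to mode 2
Mode 2: guard c·x = -0.4151 hit at Δt = 1.2863 (t = 4.9293), x⁻ = (-0.4151) → reset → x⁺ = (-0.7370), jump to mode 1
Mode 1: guard c·x = 3.4252 hit at Δt = 1.0616 (t = 5.9908), x⁻ = (-3.4252) → reset → x⁺ = (-3.8052), jump to mode 2
Mode 2: flow for 0.5535 to horizon, guard not reached → x = (-1.7181)

1 1.2951 1->2
2 2.5814 2->1
3 3.6430 1->2
4 4.9293 2->1
5 5.9908 1->2
final: 2 -1.7181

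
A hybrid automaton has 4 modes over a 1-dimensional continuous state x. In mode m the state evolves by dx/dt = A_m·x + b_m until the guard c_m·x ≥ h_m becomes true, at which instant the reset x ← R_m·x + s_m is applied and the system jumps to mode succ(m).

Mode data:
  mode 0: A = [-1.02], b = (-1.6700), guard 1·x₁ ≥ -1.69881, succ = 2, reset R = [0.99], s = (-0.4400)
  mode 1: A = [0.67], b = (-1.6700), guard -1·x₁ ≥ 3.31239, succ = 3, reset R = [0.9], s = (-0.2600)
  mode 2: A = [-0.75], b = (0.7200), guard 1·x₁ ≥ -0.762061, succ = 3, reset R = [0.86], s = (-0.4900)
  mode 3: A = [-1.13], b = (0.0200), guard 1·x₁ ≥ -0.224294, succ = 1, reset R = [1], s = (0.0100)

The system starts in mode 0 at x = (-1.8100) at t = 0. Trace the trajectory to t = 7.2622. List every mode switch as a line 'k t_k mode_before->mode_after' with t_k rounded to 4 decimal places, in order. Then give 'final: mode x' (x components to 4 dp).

Mode 0: guard c·x = -1.6988 hit at Δt = 1.0117 (t = 1.0117), x⁻ = (-1.6988) → reset → x⁺ = (-2.1218), jump to mode 2
Mode 2: guard c·x = -0.7621 hit at Δt = 0.7760 (t = 1.7877), x⁻ = (-0.7621) → reset → x⁺ = (-1.1454), jump to mode 3
Mode 3: guard c·x = -0.2243 hit at Δt = 1.3893 (t = 3.1770), x⁻ = (-0.2243) → reset → x⁺ = (-0.2143), jump to mode 1
Mode 1: guard c·x = 3.3124 hit at Δt = 1.1387 (t = 4.3157), x⁻ = (-3.3124) → reset → x⁺ = (-3.2412), jump to mode 3
Mode 3: guard c·x = -0.2243 hit at Δt = 2.3011 (t = 6.6167), x⁻ = (-0.2243) → reset → x⁺ = (-0.2143), jump to mode 1
Mode 1: flow for 0.6455 to horizon, guard not reached → x = (-1.6788)

1 1.0117 0->2
2 1.7877 2->3
3 3.1770 3->1
4 4.3157 1->3
5 6.6167 3->1
final: 1 -1.6788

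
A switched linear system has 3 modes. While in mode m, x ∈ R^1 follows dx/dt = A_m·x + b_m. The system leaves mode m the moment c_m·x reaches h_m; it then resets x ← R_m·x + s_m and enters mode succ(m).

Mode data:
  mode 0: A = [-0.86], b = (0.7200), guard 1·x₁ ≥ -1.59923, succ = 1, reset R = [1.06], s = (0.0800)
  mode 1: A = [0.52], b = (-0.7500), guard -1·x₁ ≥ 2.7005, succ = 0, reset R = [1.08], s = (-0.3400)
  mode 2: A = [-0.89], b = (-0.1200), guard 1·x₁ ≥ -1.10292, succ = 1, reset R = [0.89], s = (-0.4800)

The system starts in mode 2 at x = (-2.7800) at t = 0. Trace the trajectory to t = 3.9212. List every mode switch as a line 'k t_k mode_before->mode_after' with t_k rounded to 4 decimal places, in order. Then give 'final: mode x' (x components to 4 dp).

Mode 2: guard c·x = -1.1029 hit at Δt = 1.1294 (t = 1.1294), x⁻ = (-1.1029) → reset → x⁺ = (-1.4616), jump to mode 1
Mode 1: guard c·x = 2.7005 hit at Δt = 0.6833 (t = 1.8127), x⁻ = (-2.7005) → reset → x⁺ = (-3.2565), jump to mode 0
Mode 0: guard c·x = -1.5992 hit at Δt = 0.6034 (t = 2.4161), x⁻ = (-1.5992) → reset → x⁺ = (-1.6152), jump to mode 1
Mode 1: guard c·x = 2.7005 hit at Δt = 0.5842 (t = 3.0003), x⁻ = (-2.7005) → reset → x⁺ = (-3.2565), jump to mode 0
Mode 0: guard c·x = -1.5992 hit at Δt = 0.6034 (t = 3.6037), x⁻ = (-1.5992) → reset → x⁺ = (-1.6152), jump to mode 1
Mode 1: flow for 0.3175 to horizon, guard not reached → x = (-2.1641)

1 1.1294 2->1
2 1.8127 1->0
3 2.4161 0->1
4 3.0003 1->0
5 3.6037 0->1
final: 1 -2.1641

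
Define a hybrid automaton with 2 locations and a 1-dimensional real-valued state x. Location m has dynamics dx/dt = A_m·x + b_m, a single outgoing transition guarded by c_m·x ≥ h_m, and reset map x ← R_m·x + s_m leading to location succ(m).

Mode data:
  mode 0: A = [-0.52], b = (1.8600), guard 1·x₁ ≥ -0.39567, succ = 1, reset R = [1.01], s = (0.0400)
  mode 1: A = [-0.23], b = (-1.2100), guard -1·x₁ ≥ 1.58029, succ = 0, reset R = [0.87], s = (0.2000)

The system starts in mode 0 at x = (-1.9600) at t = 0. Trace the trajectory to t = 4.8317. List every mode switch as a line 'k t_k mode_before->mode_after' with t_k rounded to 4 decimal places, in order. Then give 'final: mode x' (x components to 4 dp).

1 0.6385 0->1
2 1.8838 1->0
3 2.2282 0->1
4 3.4735 1->0
5 3.8179 0->1
final: 1 -1.3790

Mode 0: guard c·x = -0.3957 hit at Δt = 0.6385 (t = 0.6385), x⁻ = (-0.3957) → reset → x⁺ = (-0.3596), jump to mode 1
Mode 1: guard c·x = 1.5803 hit at Δt = 1.2453 (t = 1.8838), x⁻ = (-1.5803) → reset → x⁺ = (-1.1749), jump to mode 0
Mode 0: guard c·x = -0.3957 hit at Δt = 0.3444 (t = 2.2282), x⁻ = (-0.3957) → reset → x⁺ = (-0.3596), jump to mode 1
Mode 1: guard c·x = 1.5803 hit at Δt = 1.2453 (t = 3.4735), x⁻ = (-1.5803) → reset → x⁺ = (-1.1749), jump to mode 0
Mode 0: guard c·x = -0.3957 hit at Δt = 0.3444 (t = 3.8179), x⁻ = (-0.3957) → reset → x⁺ = (-0.3596), jump to mode 1
Mode 1: flow for 1.0138 to horizon, guard not reached → x = (-1.3790)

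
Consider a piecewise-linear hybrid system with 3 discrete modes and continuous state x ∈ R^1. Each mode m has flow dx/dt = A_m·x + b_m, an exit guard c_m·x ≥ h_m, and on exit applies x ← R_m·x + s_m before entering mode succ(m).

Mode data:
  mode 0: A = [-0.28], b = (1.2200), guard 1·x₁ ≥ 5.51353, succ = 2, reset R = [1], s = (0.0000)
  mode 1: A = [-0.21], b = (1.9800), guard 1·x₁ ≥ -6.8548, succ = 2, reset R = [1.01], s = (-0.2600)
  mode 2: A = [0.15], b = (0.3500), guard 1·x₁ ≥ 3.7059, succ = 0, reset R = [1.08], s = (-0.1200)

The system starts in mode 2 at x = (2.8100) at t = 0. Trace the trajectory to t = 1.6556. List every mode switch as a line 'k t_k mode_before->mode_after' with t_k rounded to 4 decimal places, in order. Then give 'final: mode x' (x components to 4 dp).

1 1.0705 2->0
final: 0 3.9541

Mode 2: guard c·x = 3.7059 hit at Δt = 1.0705 (t = 1.0705), x⁻ = (3.7059) → reset → x⁺ = (3.8824), jump to mode 0
Mode 0: flow for 0.5851 to horizon, guard not reached → x = (3.9541)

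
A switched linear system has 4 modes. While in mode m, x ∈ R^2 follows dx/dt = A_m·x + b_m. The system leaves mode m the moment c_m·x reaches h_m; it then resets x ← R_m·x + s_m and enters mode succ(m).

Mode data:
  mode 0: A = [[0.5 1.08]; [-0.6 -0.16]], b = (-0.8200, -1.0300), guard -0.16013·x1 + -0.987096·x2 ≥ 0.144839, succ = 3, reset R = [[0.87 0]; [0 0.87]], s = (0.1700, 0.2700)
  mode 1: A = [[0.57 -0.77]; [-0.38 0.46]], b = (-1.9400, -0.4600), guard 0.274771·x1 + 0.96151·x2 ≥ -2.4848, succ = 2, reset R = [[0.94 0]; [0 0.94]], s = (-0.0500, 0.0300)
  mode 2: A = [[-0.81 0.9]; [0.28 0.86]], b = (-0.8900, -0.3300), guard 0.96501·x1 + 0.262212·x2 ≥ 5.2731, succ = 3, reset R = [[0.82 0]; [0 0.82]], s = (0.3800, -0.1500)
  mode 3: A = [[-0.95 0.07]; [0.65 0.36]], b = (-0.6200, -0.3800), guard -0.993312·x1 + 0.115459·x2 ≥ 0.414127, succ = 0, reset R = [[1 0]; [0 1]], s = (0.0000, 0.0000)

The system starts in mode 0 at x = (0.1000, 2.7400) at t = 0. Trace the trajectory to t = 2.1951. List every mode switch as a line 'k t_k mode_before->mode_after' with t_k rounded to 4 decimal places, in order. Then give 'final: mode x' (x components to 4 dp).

1 1.5687 0->3
final: 3 0.7387 0.1452

Mode 0: guard c·x = 0.1448 hit at Δt = 1.5687 (t = 1.5687), x⁻ = (1.9506, -0.4632) → reset → x⁺ = (1.8670, -0.1330), jump to mode 3
Mode 3: flow for 0.6264 to horizon, guard not reached → x = (0.7387, 0.1452)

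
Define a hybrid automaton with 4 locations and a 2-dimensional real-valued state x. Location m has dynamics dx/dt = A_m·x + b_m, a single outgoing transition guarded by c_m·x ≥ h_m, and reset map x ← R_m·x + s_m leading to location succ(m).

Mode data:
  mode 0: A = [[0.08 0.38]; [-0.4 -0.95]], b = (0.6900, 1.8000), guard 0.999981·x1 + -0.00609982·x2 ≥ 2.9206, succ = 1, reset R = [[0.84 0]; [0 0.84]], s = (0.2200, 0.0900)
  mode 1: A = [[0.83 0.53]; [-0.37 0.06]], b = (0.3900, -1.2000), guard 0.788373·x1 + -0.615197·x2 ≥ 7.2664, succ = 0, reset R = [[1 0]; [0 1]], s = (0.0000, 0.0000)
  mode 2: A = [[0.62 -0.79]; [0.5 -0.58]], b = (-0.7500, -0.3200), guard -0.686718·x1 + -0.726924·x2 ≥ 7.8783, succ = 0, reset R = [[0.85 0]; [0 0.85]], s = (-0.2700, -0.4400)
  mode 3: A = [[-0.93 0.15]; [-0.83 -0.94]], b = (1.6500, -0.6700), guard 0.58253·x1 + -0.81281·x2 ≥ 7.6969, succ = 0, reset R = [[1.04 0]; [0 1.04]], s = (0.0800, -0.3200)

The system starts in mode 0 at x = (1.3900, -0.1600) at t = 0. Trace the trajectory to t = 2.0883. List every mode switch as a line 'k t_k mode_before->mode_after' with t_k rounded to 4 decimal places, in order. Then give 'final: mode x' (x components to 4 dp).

Mode 0: guard c·x = 2.9206 hit at Δt = 1.5037 (t = 1.5037), x⁻ = (2.9247, 0.6708) → reset → x⁺ = (2.6768, 0.6535), jump to mode 1
Mode 1: flow for 0.5846 to horizon, guard not reached → x = (4.6459, -0.8328)

1 1.5037 0->1
final: 1 4.6459 -0.8328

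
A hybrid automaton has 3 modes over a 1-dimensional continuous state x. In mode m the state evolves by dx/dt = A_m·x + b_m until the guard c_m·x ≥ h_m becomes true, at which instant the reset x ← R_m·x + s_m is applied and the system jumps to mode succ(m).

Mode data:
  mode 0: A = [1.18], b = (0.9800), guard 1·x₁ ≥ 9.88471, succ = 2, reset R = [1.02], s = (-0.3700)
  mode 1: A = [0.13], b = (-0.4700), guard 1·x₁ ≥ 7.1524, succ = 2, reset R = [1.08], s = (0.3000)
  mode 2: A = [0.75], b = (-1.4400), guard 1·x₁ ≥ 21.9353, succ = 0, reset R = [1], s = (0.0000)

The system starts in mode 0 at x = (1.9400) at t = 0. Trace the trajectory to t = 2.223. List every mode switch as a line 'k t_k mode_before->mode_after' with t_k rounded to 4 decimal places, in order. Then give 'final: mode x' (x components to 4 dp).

1 1.1463 0->2
final: 2 19.3933

Mode 0: guard c·x = 9.8847 hit at Δt = 1.1463 (t = 1.1463), x⁻ = (9.8847) → reset → x⁺ = (9.7124), jump to mode 2
Mode 2: flow for 1.0767 to horizon, guard not reached → x = (19.3933)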